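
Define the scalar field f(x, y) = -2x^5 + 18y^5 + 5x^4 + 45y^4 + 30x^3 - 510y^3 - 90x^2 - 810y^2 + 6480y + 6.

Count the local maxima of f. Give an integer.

4

f separates as a function of x plus a function of y, so ∇f=0 decouples.
∂f/∂x = -10x(x - 3)(x - 2)(x + 3) = 0 at x ∈ {-3, 0, 2, 3}; ∂f/∂y = 90(y - 3)(y - 2)(y + 3)(y + 4) = 0 at y ∈ {-4, -3, 2, 3}.
The Hessian is diagonal: diag(f_xx, f_yy). Second derivatives: f_xx(-3)=900, f_xx(0)=-180, f_xx(2)=100, f_xx(3)=-180; f_yy(-4)=-3780, f_yy(-3)=2700, f_yy(2)=-2700, f_yy(3)=3780.
Local maxima occur where both diagonal entries negative: (0, -4), (0, 2), (3, -4), (3, 2). Count: 4.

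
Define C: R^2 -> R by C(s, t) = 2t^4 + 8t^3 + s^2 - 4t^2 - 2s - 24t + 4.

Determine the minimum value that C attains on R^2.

C(s,t) separates as P(s) + Q(t) + 4, so its minimum is min P + min Q + 4.
P'(s) = 2s - 2 vanishes at s ∈ {1}; Q'(t) = 8(t - 1)(t + 1)(t + 3) vanishes at t ∈ {-3, -1, 1}.
Local minima of P (where P''>0): P(1)=-1. Local minima of Q: Q(-3)=-18, Q(1)=-18.
So the global minimum of C is P(1) + Q(-3) + 4 = -1 − 18 + 4 = -15, attained at (1, -3).

-15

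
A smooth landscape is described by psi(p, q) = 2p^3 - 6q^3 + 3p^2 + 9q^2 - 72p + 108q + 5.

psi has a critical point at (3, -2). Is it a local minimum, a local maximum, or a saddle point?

local minimum

The mixed partial ∂²psi/∂p∂q is 0, so the Hessian at any point is diag(psi_pp, psi_qq) = diag(6(2p + 1), 18(-2q + 1)).
At (3, -2): H = diag(42, 90).
Both eigenvalues are positive, so H is positive definite: a local minimum.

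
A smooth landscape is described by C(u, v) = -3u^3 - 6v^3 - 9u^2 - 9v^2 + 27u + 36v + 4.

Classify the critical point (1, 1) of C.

local maximum

The mixed partial ∂²C/∂u∂v is 0, so the Hessian at any point is diag(C_uu, C_vv) = diag(-18(u + 1), -18(2v + 1)).
At (1, 1): H = diag(-36, -54).
Both eigenvalues are negative, so H is negative definite: a local maximum.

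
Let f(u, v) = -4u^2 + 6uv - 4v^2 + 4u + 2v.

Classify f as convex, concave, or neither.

f is quadratic, so its Hessian is the constant matrix H = [[-8, 6], [6, -8]].
det(H) = 28, tr(H) = -16.
det(H) > 0 and tr(H) < 0, so H is negative definite everywhere: concave.

concave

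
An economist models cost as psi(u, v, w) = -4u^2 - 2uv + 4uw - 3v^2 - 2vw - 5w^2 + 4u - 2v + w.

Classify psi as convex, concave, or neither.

concave

psi is quadratic, so its Hessian is the constant matrix H = [[-8, -2, 4], [-2, -6, -2], [4, -2, -10]].
Leading principal minors: -8, 44, -280.
Signs alternate −, +, − ⇒ H ≺ 0 ⇒ concave.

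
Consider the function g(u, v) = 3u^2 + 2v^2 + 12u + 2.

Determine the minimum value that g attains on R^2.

g(u,v) separates as P(u) + Q(v) + 2, so its minimum is min P + min Q + 2.
P'(u) = 6u + 12 vanishes at u ∈ {-2}; Q'(v) = 4v vanishes at v ∈ {0}.
Local minima of P (where P''>0): P(-2)=-12. Local minima of Q: Q(0)=0.
So the global minimum of g is P(-2) + Q(0) + 2 = -12 + 0 + 2 = -10, attained at (-2, 0).

-10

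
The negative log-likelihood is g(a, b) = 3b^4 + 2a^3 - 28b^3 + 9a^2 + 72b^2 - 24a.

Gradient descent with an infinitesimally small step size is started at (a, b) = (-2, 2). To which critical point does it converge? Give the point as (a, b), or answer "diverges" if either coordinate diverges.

g is separable, so gradient descent decouples: a follows -∂g/∂a, b follows -∂g/∂b.
∂g/∂a = 6(a - 1)(a + 4); at a=-2 this is -36, so a increases.
∂g/∂b = 12b(b - 4)(b - 3); at b=2 this is 48, so b decreases.
a converges to its nearest critical value 1 (a local min of the a-part); b converges to 0. The iterate converges to (1, 0).

(1, 0)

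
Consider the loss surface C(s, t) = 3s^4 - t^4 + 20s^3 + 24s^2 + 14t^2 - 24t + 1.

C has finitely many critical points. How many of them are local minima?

C separates as a function of s plus a function of t, so ∇C=0 decouples.
∂C/∂s = 12s(s + 1)(s + 4) = 0 at s ∈ {-4, -1, 0}; ∂C/∂t = -4(t - 2)(t - 1)(t + 3) = 0 at t ∈ {-3, 1, 2}.
The Hessian is diagonal: diag(C_ss, C_tt). Second derivatives: C_ss(-4)=144, C_ss(-1)=-36, C_ss(0)=48; C_tt(-3)=-80, C_tt(1)=16, C_tt(2)=-20.
Local minima occur where both diagonal entries positive: (-4, 1), (0, 1). Count: 2.

2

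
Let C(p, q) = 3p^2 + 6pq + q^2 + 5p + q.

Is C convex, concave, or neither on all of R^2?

C is quadratic, so its Hessian is the constant matrix H = [[6, 6], [6, 2]].
det(H) = -24, tr(H) = 8.
det(H) < 0, so H is indefinite: neither convex nor concave.

neither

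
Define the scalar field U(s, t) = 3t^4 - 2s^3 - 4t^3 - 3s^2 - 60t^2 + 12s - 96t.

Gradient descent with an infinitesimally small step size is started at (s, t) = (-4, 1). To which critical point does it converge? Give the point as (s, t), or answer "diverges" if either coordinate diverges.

U is separable, so gradient descent decouples: s follows -∂U/∂s, t follows -∂U/∂t.
∂U/∂s = -6(s - 1)(s + 2); at s=-4 this is -60, so s increases.
∂U/∂t = 12(t - 4)(t + 1)(t + 2); at t=1 this is -216, so t increases.
s converges to its nearest critical value -2 (a local min of the s-part); t converges to 4. The iterate converges to (-2, 4).

(-2, 4)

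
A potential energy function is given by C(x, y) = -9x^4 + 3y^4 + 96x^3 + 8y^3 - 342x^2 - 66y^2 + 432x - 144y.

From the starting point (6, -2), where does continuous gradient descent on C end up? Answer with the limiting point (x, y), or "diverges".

diverges

C is separable, so gradient descent decouples: x follows -∂C/∂x, y follows -∂C/∂y.
∂C/∂x = -36(x - 4)(x - 3)(x - 1); at x=6 this is -1080, so x increases.
∂C/∂y = 12(y - 3)(y + 1)(y + 4); at y=-2 this is 120, so y decreases.
The x-coordinate has no critical point in that direction and runs off to infinity.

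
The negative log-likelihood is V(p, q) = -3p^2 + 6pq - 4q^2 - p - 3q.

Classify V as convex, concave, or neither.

V is quadratic, so its Hessian is the constant matrix H = [[-6, 6], [6, -8]].
det(H) = 12, tr(H) = -14.
det(H) > 0 and tr(H) < 0, so H is negative definite everywhere: concave.

concave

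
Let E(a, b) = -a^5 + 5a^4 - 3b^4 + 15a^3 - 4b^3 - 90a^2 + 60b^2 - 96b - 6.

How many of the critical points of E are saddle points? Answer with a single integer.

E separates as a function of a plus a function of b, so ∇E=0 decouples.
∂E/∂a = -5a(a - 4)(a - 3)(a + 3) = 0 at a ∈ {-3, 0, 3, 4}; ∂E/∂b = -12(b - 2)(b - 1)(b + 4) = 0 at b ∈ {-4, 1, 2}.
The Hessian is diagonal: diag(E_aa, E_bb). Second derivatives: E_aa(-3)=630, E_aa(0)=-180, E_aa(3)=90, E_aa(4)=-140; E_bb(-4)=-360, E_bb(1)=60, E_bb(2)=-72.
Saddle points occur where the two diagonal entries have opposite signs: (-3, -4), (-3, 2), (0, 1), (3, -4), (3, 2), (4, 1). Count: 6.

6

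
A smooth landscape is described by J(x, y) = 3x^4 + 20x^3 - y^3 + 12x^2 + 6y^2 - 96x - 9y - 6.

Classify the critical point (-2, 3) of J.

The mixed partial ∂²J/∂x∂y is 0, so the Hessian at any point is diag(J_xx, J_yy) = diag(12(3x^2 + 10x + 2), 6(-y + 2)).
At (-2, 3): H = diag(-72, -6).
Both eigenvalues are negative, so H is negative definite: a local maximum.

local maximum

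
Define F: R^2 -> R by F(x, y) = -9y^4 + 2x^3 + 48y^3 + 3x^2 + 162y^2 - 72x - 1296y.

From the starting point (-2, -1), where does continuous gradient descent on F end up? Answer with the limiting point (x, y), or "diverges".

(3, 3)

F is separable, so gradient descent decouples: x follows -∂F/∂x, y follows -∂F/∂y.
∂F/∂x = 6(x - 3)(x + 4); at x=-2 this is -60, so x increases.
∂F/∂y = -36(y - 4)(y - 3)(y + 3); at y=-1 this is -1440, so y increases.
x converges to its nearest critical value 3 (a local min of the x-part); y converges to 3. The iterate converges to (3, 3).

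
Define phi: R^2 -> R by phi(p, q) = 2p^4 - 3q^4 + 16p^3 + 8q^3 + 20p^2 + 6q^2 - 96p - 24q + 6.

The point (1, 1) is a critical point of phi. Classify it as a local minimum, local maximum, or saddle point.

The mixed partial ∂²phi/∂p∂q is 0, so the Hessian at any point is diag(phi_pp, phi_qq) = diag(8(3p^2 + 12p + 5), 12(-3q^2 + 4q + 1)).
At (1, 1): H = diag(160, 24).
Both eigenvalues are positive, so H is positive definite: a local minimum.

local minimum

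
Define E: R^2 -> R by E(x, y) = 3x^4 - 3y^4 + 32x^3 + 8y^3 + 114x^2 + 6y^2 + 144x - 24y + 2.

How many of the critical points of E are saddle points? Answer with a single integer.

5

E separates as a function of x plus a function of y, so ∇E=0 decouples.
∂E/∂x = 12(x + 1)(x + 3)(x + 4) = 0 at x ∈ {-4, -3, -1}; ∂E/∂y = -12(y - 2)(y - 1)(y + 1) = 0 at y ∈ {-1, 1, 2}.
The Hessian is diagonal: diag(E_xx, E_yy). Second derivatives: E_xx(-4)=36, E_xx(-3)=-24, E_xx(-1)=72; E_yy(-1)=-72, E_yy(1)=24, E_yy(2)=-36.
Saddle points occur where the two diagonal entries have opposite signs: (-4, -1), (-4, 2), (-3, 1), (-1, -1), (-1, 2). Count: 5.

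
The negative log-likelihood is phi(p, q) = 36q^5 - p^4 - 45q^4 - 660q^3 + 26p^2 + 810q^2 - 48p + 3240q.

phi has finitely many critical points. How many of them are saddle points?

6

phi separates as a function of p plus a function of q, so ∇phi=0 decouples.
∂phi/∂p = -4(p - 3)(p - 1)(p + 4) = 0 at p ∈ {-4, 1, 3}; ∂phi/∂q = 180(q - 3)(q - 2)(q + 1)(q + 3) = 0 at q ∈ {-3, -1, 2, 3}.
The Hessian is diagonal: diag(phi_pp, phi_qq). Second derivatives: phi_pp(-4)=-140, phi_pp(1)=40, phi_pp(3)=-56; phi_qq(-3)=-10800, phi_qq(-1)=4320, phi_qq(2)=-2700, phi_qq(3)=4320.
Saddle points occur where the two diagonal entries have opposite signs: (-4, -1), (-4, 3), (1, -3), (1, 2), (3, -1), (3, 3). Count: 6.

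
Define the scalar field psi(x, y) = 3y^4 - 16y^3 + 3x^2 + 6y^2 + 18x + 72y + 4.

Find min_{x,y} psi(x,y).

psi(x,y) separates as P(x) + Q(y) + 4, so its minimum is min P + min Q + 4.
P'(x) = 6x + 18 vanishes at x ∈ {-3}; Q'(y) = 12(y - 3)(y - 2)(y + 1) vanishes at y ∈ {-1, 2, 3}.
Local minima of P (where P''>0): P(-3)=-27. Local minima of Q: Q(-1)=-47, Q(3)=81.
So the global minimum of psi is P(-3) + Q(-1) + 4 = -27 − 47 + 4 = -70, attained at (-3, -1).

-70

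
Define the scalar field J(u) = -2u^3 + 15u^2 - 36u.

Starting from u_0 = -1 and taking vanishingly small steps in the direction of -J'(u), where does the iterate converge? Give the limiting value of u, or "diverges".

J'(u) = -6(u - 3)(u - 2), so J'(-1) = -72.
Gradient descent moves in the -J' direction, i.e. u is increasing.
The nearest critical point in that direction is u = 2, where J'' = 6 > 0 (a local minimum). The iterate converges there.

2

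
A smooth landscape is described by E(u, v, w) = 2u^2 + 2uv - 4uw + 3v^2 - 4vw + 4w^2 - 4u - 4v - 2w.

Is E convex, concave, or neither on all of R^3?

E is quadratic, so its Hessian is the constant matrix H = [[4, 2, -4], [2, 6, -4], [-4, -4, 8]].
Leading principal minors: 4, 20, 64.
All positive ⇒ H ≻ 0 ⇒ convex.

convex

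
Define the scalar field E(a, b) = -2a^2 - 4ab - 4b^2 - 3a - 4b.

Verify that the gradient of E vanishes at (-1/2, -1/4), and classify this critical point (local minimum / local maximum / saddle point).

local maximum

∇E = (-4a - 4b - 3, -4a - 8b - 4); substituting (-1/2, -1/4) gives ∇E = (0, 0), so (-1/2, -1/4) is indeed a critical point.
The Hessian of E is constant: H = [[-4, -4], [-4, -8]].
det(H) = (-4)·(-8) − (-4)² = 16.
det(H) > 0 and tr(H) = -12 < 0, so H is negative definite and the point is a local maximum.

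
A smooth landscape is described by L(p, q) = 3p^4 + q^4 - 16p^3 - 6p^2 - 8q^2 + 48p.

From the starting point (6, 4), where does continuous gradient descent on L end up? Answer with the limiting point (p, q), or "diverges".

L is separable, so gradient descent decouples: p follows -∂L/∂p, q follows -∂L/∂q.
∂L/∂p = 12(p - 4)(p - 1)(p + 1); at p=6 this is 840, so p decreases.
∂L/∂q = 4q(q - 2)(q + 2); at q=4 this is 192, so q decreases.
p converges to its nearest critical value 4 (a local min of the p-part); q converges to 2. The iterate converges to (4, 2).

(4, 2)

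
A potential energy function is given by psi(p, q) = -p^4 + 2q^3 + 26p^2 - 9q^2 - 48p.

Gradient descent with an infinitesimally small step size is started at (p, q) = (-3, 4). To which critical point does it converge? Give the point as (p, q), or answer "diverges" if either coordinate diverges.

(1, 3)

psi is separable, so gradient descent decouples: p follows -∂psi/∂p, q follows -∂psi/∂q.
∂psi/∂p = -4(p - 3)(p - 1)(p + 4); at p=-3 this is -96, so p increases.
∂psi/∂q = 6q(q - 3); at q=4 this is 24, so q decreases.
p converges to its nearest critical value 1 (a local min of the p-part); q converges to 3. The iterate converges to (1, 3).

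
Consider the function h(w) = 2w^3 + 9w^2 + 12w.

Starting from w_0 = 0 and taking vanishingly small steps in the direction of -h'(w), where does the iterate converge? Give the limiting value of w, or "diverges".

-1

h'(w) = 6(w + 1)(w + 2), so h'(0) = 12.
Gradient descent moves in the -h' direction, i.e. w is decreasing.
The nearest critical point in that direction is w = -1, where h'' = 6 > 0 (a local minimum). The iterate converges there.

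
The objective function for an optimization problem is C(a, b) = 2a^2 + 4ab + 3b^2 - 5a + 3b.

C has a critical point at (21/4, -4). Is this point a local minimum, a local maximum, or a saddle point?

The Hessian of C is constant: H = [[4, 4], [4, 6]].
det(H) = 4·6 − 4² = 8.
det(H) > 0 and tr(H) = 10 > 0, so H is positive definite and the point is a local minimum.

local minimum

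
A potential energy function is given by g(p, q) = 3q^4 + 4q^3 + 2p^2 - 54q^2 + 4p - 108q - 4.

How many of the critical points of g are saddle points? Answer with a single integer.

1

g separates as a function of p plus a function of q, so ∇g=0 decouples.
∂g/∂p = 4(p + 1) = 0 at p ∈ {-1}; ∂g/∂q = 12(q - 3)(q + 1)(q + 3) = 0 at q ∈ {-3, -1, 3}.
The Hessian is diagonal: diag(g_pp, g_qq). Second derivatives: g_pp(-1)=4; g_qq(-3)=144, g_qq(-1)=-96, g_qq(3)=288.
Saddle points occur where the two diagonal entries have opposite signs: (-1, -1). Count: 1.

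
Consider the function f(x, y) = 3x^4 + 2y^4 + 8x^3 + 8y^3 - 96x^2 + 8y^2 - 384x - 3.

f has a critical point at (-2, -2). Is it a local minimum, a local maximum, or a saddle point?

The mixed partial ∂²f/∂x∂y is 0, so the Hessian at any point is diag(f_xx, f_yy) = diag(12(3x^2 + 4x - 16), 8(3y^2 + 6y + 2)).
At (-2, -2): H = diag(-144, 16).
The eigenvalues have opposite signs, so H is indefinite: a saddle point.

saddle point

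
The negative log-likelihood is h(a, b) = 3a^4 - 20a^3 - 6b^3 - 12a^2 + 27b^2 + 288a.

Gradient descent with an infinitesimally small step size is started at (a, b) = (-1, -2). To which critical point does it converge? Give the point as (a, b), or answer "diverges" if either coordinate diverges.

(-2, 0)

h is separable, so gradient descent decouples: a follows -∂h/∂a, b follows -∂h/∂b.
∂h/∂a = 12(a - 4)(a - 3)(a + 2); at a=-1 this is 240, so a decreases.
∂h/∂b = -18b(b - 3); at b=-2 this is -180, so b increases.
a converges to its nearest critical value -2 (a local min of the a-part); b converges to 0. The iterate converges to (-2, 0).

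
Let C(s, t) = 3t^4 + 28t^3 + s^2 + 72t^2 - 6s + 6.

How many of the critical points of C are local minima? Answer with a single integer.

2

C separates as a function of s plus a function of t, so ∇C=0 decouples.
∂C/∂s = 2(s - 3) = 0 at s ∈ {3}; ∂C/∂t = 12t(t + 3)(t + 4) = 0 at t ∈ {-4, -3, 0}.
The Hessian is diagonal: diag(C_ss, C_tt). Second derivatives: C_ss(3)=2; C_tt(-4)=48, C_tt(-3)=-36, C_tt(0)=144.
Local minima occur where both diagonal entries positive: (3, -4), (3, 0). Count: 2.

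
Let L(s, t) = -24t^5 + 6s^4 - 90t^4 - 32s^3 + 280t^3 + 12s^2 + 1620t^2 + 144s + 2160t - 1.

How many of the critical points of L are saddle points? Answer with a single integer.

L separates as a function of s plus a function of t, so ∇L=0 decouples.
∂L/∂s = 24(s - 3)(s - 2)(s + 1) = 0 at s ∈ {-1, 2, 3}; ∂L/∂t = -120(t - 3)(t + 1)(t + 2)(t + 3) = 0 at t ∈ {-3, -2, -1, 3}.
The Hessian is diagonal: diag(L_ss, L_tt). Second derivatives: L_ss(-1)=288, L_ss(2)=-72, L_ss(3)=96; L_tt(-3)=1440, L_tt(-2)=-600, L_tt(-1)=960, L_tt(3)=-14400.
Saddle points occur where the two diagonal entries have opposite signs: (-1, -2), (-1, 3), (2, -3), (2, -1), (3, -2), (3, 3). Count: 6.

6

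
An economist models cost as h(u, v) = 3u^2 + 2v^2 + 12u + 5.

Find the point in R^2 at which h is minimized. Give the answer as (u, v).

(-2, 0)

h(u,v) separates as P(u) + Q(v) + 5, so its minimum is min P + min Q + 5.
P'(u) = 6u + 12 vanishes at u ∈ {-2}; Q'(v) = 4v vanishes at v ∈ {0}.
Local minima of P (where P''>0): P(-2)=-12. Local minima of Q: Q(0)=0.
So the global minimum of h is P(-2) + Q(0) + 5 = -12 + 0 + 5 = -7, attained at (-2, 0).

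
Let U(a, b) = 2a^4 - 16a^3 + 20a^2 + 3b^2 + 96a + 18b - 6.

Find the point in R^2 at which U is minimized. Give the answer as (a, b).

(-1, -3)

U(a,b) separates as P(a) + Q(b) − 6, so its minimum is min P + min Q − 6.
P'(a) = 8(a - 4)(a - 3)(a + 1) vanishes at a ∈ {-1, 3, 4}; Q'(b) = 6b + 18 vanishes at b ∈ {-3}.
Local minima of P (where P''>0): P(-1)=-58, P(4)=192. Local minima of Q: Q(-3)=-27.
So the global minimum of U is P(-1) + Q(-3) − 6 = -58 − 27 − 6 = -91, attained at (-1, -3).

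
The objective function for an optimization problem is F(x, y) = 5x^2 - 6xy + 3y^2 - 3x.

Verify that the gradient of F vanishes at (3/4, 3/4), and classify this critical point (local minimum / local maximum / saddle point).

local minimum

∇F = (10x - 6y - 3, -6x + 6y); substituting (3/4, 3/4) gives ∇F = (0, 0), so (3/4, 3/4) is indeed a critical point.
The Hessian of F is constant: H = [[10, -6], [-6, 6]].
det(H) = 10·6 − (-6)² = 24.
det(H) > 0 and tr(H) = 16 > 0, so H is positive definite and the point is a local minimum.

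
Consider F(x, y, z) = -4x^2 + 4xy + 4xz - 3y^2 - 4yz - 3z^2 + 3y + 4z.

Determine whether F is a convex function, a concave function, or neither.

F is quadratic, so its Hessian is the constant matrix H = [[-8, 4, 4], [4, -6, -4], [4, -4, -6]].
Leading principal minors: -8, 32, -96.
Signs alternate −, +, − ⇒ H ≺ 0 ⇒ concave.

concave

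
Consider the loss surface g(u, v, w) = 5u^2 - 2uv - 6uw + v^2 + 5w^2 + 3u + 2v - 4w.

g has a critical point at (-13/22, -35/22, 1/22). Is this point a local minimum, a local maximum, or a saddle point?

The Hessian is constant: H = [[10, -2, -6], [-2, 2, 0], [-6, 0, 10]].
Leading principal minors: Δ₁ = 10, Δ₂ = 16, Δ₃ = 88.
All leading minors are positive, so H is positive definite: a local minimum.

local minimum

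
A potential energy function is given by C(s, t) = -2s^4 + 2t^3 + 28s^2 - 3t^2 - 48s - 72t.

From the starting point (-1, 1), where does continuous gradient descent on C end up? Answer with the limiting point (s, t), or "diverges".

(1, 4)

C is separable, so gradient descent decouples: s follows -∂C/∂s, t follows -∂C/∂t.
∂C/∂s = -8(s - 2)(s - 1)(s + 3); at s=-1 this is -96, so s increases.
∂C/∂t = 6(t - 4)(t + 3); at t=1 this is -72, so t increases.
s converges to its nearest critical value 1 (a local min of the s-part); t converges to 4. The iterate converges to (1, 4).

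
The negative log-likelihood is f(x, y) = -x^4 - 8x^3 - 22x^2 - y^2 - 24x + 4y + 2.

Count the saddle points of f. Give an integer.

f separates as a function of x plus a function of y, so ∇f=0 decouples.
∂f/∂x = -4(x + 1)(x + 2)(x + 3) = 0 at x ∈ {-3, -2, -1}; ∂f/∂y = -2(y - 2) = 0 at y ∈ {2}.
The Hessian is diagonal: diag(f_xx, f_yy). Second derivatives: f_xx(-3)=-8, f_xx(-2)=4, f_xx(-1)=-8; f_yy(2)=-2.
Saddle points occur where the two diagonal entries have opposite signs: (-2, 2). Count: 1.

1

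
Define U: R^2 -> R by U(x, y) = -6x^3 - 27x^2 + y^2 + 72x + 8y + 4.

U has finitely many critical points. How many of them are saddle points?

1

U separates as a function of x plus a function of y, so ∇U=0 decouples.
∂U/∂x = -18(x - 1)(x + 4) = 0 at x ∈ {-4, 1}; ∂U/∂y = 2(y + 4) = 0 at y ∈ {-4}.
The Hessian is diagonal: diag(U_xx, U_yy). Second derivatives: U_xx(-4)=90, U_xx(1)=-90; U_yy(-4)=2.
Saddle points occur where the two diagonal entries have opposite signs: (1, -4). Count: 1.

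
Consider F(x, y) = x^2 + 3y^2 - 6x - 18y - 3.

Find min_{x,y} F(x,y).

F(x,y) separates as P(x) + Q(y) − 3, so its minimum is min P + min Q − 3.
P'(x) = 2x - 6 vanishes at x ∈ {3}; Q'(y) = 6y - 18 vanishes at y ∈ {3}.
Local minima of P (where P''>0): P(3)=-9. Local minima of Q: Q(3)=-27.
So the global minimum of F is P(3) + Q(3) − 3 = -9 − 27 − 3 = -39, attained at (3, 3).

-39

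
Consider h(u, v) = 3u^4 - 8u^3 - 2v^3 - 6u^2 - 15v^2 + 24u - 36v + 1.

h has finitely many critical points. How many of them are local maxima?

1

h separates as a function of u plus a function of v, so ∇h=0 decouples.
∂h/∂u = 12(u - 2)(u - 1)(u + 1) = 0 at u ∈ {-1, 1, 2}; ∂h/∂v = -6(v + 2)(v + 3) = 0 at v ∈ {-3, -2}.
The Hessian is diagonal: diag(h_uu, h_vv). Second derivatives: h_uu(-1)=72, h_uu(1)=-24, h_uu(2)=36; h_vv(-3)=6, h_vv(-2)=-6.
Local maxima occur where both diagonal entries negative: (1, -2). Count: 1.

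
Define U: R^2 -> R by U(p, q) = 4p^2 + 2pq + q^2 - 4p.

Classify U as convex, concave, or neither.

convex

U is quadratic, so its Hessian is the constant matrix H = [[8, 2], [2, 2]].
det(H) = 12, tr(H) = 10.
det(H) > 0 and tr(H) > 0, so H is positive definite everywhere: convex.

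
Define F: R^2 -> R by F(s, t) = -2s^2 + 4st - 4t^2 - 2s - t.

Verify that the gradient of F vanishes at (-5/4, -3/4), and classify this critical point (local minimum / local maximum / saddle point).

local maximum

∇F = (-4s + 4t - 2, 4s - 8t - 1); substituting (-5/4, -3/4) gives ∇F = (0, 0), so (-5/4, -3/4) is indeed a critical point.
The Hessian of F is constant: H = [[-4, 4], [4, -8]].
det(H) = (-4)·(-8) − 4² = 16.
det(H) > 0 and tr(H) = -12 < 0, so H is negative definite and the point is a local maximum.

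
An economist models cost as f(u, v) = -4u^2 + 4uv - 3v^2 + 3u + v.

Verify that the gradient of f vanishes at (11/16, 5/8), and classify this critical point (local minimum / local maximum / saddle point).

∇f = (-8u + 4v + 3, 4u - 6v + 1); substituting (11/16, 5/8) gives ∇f = (0, 0), so (11/16, 5/8) is indeed a critical point.
The Hessian of f is constant: H = [[-8, 4], [4, -6]].
det(H) = (-8)·(-6) − 4² = 32.
det(H) > 0 and tr(H) = -14 < 0, so H is negative definite and the point is a local maximum.

local maximum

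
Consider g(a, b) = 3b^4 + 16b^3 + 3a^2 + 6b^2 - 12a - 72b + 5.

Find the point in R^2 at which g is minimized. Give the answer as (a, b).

(2, 1)

g(a,b) separates as P(a) + Q(b) + 5, so its minimum is min P + min Q + 5.
P'(a) = 6a - 12 vanishes at a ∈ {2}; Q'(b) = 12(b - 1)(b + 2)(b + 3) vanishes at b ∈ {-3, -2, 1}.
Local minima of P (where P''>0): P(2)=-12. Local minima of Q: Q(-3)=81, Q(1)=-47.
So the global minimum of g is P(2) + Q(1) + 5 = -12 − 47 + 5 = -54, attained at (2, 1).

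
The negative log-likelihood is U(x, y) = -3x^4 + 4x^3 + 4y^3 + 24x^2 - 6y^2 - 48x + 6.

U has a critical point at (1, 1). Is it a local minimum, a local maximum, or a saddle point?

local minimum

The mixed partial ∂²U/∂x∂y is 0, so the Hessian at any point is diag(U_xx, U_yy) = diag(12(-3x^2 + 2x + 4), 12(2y - 1)).
At (1, 1): H = diag(36, 12).
Both eigenvalues are positive, so H is positive definite: a local minimum.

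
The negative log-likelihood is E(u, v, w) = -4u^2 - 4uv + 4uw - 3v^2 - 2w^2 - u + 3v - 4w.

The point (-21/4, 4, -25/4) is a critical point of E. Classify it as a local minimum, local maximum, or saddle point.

local maximum

The Hessian is constant: H = [[-8, -4, 4], [-4, -6, 0], [4, 0, -4]].
Leading principal minors: Δ₁ = -8, Δ₂ = 32, Δ₃ = -32.
The minors alternate sign starting negative (−, +, −), so H is negative definite: a local maximum.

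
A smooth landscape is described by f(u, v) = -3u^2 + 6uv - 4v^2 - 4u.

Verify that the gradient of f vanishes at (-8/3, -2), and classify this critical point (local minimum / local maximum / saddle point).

∇f = (-6u + 6v - 4, 6u - 8v); substituting (-8/3, -2) gives ∇f = (0, 0), so (-8/3, -2) is indeed a critical point.
The Hessian of f is constant: H = [[-6, 6], [6, -8]].
det(H) = (-6)·(-8) − 6² = 12.
det(H) > 0 and tr(H) = -14 < 0, so H is negative definite and the point is a local maximum.

local maximum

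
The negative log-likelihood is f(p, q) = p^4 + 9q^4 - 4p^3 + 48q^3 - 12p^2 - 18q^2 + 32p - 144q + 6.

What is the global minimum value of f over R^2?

-538

f(p,q) separates as A(p) + B(q) + 6, so its minimum is min A + min B + 6.
A'(p) = 4(p - 4)(p - 1)(p + 2) vanishes at p ∈ {-2, 1, 4}; B'(q) = 36(q - 1)(q + 1)(q + 4) vanishes at q ∈ {-4, -1, 1}.
Local minima of A (where A''>0): A(-2)=-64, A(4)=-64. Local minima of B: B(-4)=-480, B(1)=-105.
So the global minimum of f is A(-2) + B(-4) + 6 = -64 − 480 + 6 = -538, attained at (-2, -4).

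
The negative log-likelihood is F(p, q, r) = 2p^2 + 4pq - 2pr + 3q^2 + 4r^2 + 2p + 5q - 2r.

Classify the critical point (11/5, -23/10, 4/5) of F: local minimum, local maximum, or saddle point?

The Hessian is constant: H = [[4, 4, -2], [4, 6, 0], [-2, 0, 8]].
Leading principal minors: Δ₁ = 4, Δ₂ = 8, Δ₃ = 40.
All leading minors are positive, so H is positive definite: a local minimum.

local minimum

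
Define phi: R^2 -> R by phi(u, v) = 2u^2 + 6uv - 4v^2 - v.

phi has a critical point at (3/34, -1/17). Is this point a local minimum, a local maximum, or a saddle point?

The Hessian of phi is constant: H = [[4, 6], [6, -8]].
det(H) = 4·(-8) − 6² = -68.
Since det(H) < 0, H is indefinite and the critical point is a saddle point.

saddle point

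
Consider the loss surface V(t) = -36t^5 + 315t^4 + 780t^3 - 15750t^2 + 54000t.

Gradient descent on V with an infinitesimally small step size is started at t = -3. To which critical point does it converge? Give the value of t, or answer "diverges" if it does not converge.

-5

V'(t) = -180(t - 5)(t - 4)(t - 3)(t + 5), so V'(-3) = 120960.
Gradient descent moves in the -V' direction, i.e. t is decreasing.
The nearest critical point in that direction is t = -5, where V'' = 129600 > 0 (a local minimum). The iterate converges there.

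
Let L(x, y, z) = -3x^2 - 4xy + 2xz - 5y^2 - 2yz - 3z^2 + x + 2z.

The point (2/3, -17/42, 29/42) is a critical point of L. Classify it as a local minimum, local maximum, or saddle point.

local maximum

The Hessian is constant: H = [[-6, -4, 2], [-4, -10, -2], [2, -2, -6]].
Leading principal minors: Δ₁ = -6, Δ₂ = 44, Δ₃ = -168.
The minors alternate sign starting negative (−, +, −), so H is negative definite: a local maximum.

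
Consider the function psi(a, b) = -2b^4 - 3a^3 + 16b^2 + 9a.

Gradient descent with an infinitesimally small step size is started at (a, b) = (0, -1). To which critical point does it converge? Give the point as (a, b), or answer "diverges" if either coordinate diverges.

psi is separable, so gradient descent decouples: a follows -∂psi/∂a, b follows -∂psi/∂b.
∂psi/∂a = -9(a - 1)(a + 1); at a=0 this is 9, so a decreases.
∂psi/∂b = -8b(b - 2)(b + 2); at b=-1 this is -24, so b increases.
a converges to its nearest critical value -1 (a local min of the a-part); b converges to 0. The iterate converges to (-1, 0).

(-1, 0)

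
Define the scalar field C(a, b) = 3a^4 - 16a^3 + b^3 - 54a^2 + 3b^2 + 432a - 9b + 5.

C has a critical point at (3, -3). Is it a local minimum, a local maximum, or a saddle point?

The mixed partial ∂²C/∂a∂b is 0, so the Hessian at any point is diag(C_aa, C_bb) = diag(12(3a^2 - 8a - 9), 6(b + 1)).
At (3, -3): H = diag(-72, -12).
Both eigenvalues are negative, so H is negative definite: a local maximum.

local maximum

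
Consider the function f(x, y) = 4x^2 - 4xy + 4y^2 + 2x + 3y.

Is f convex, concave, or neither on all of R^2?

f is quadratic, so its Hessian is the constant matrix H = [[8, -4], [-4, 8]].
det(H) = 48, tr(H) = 16.
det(H) > 0 and tr(H) > 0, so H is positive definite everywhere: convex.

convex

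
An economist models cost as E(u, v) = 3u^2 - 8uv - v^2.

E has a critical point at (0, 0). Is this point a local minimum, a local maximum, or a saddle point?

saddle point

The Hessian of E is constant: H = [[6, -8], [-8, -2]].
det(H) = 6·(-2) − (-8)² = -76.
Since det(H) < 0, H is indefinite and the critical point is a saddle point.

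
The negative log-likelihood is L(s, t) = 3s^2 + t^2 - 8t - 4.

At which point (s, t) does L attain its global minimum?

L(s,t) separates as P(s) + Q(t) − 4, so its minimum is min P + min Q − 4.
P'(s) = 6s vanishes at s ∈ {0}; Q'(t) = 2(t - 4) vanishes at t ∈ {4}.
Local minima of P (where P''>0): P(0)=0. Local minima of Q: Q(4)=-16.
So the global minimum of L is P(0) + Q(4) − 4 = 0 − 16 − 4 = -20, attained at (0, 4).

(0, 4)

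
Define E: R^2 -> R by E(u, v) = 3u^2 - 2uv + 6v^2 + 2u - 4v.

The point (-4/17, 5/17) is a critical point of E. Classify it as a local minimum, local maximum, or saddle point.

local minimum

The Hessian of E is constant: H = [[6, -2], [-2, 12]].
det(H) = 6·12 − (-2)² = 68.
det(H) > 0 and tr(H) = 18 > 0, so H is positive definite and the point is a local minimum.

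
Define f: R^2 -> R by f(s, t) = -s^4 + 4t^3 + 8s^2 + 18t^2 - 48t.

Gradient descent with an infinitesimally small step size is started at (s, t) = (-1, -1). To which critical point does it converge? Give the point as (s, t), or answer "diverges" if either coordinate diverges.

f is separable, so gradient descent decouples: s follows -∂f/∂s, t follows -∂f/∂t.
∂f/∂s = -4s(s - 2)(s + 2); at s=-1 this is -12, so s increases.
∂f/∂t = 12(t - 1)(t + 4); at t=-1 this is -72, so t increases.
s converges to its nearest critical value 0 (a local min of the s-part); t converges to 1. The iterate converges to (0, 1).

(0, 1)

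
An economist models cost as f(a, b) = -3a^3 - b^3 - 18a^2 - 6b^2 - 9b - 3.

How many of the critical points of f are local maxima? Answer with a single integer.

f separates as a function of a plus a function of b, so ∇f=0 decouples.
∂f/∂a = -9a(a + 4) = 0 at a ∈ {-4, 0}; ∂f/∂b = -3(b + 1)(b + 3) = 0 at b ∈ {-3, -1}.
The Hessian is diagonal: diag(f_aa, f_bb). Second derivatives: f_aa(-4)=36, f_aa(0)=-36; f_bb(-3)=6, f_bb(-1)=-6.
Local maxima occur where both diagonal entries negative: (0, -1). Count: 1.

1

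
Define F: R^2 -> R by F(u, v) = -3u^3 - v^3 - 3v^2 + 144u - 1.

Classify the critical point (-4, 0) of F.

saddle point

The mixed partial ∂²F/∂u∂v is 0, so the Hessian at any point is diag(F_uu, F_vv) = diag(-18u, -6(v + 1)).
At (-4, 0): H = diag(72, -6).
The eigenvalues have opposite signs, so H is indefinite: a saddle point.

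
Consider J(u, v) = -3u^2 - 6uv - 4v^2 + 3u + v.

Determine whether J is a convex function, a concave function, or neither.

J is quadratic, so its Hessian is the constant matrix H = [[-6, -6], [-6, -8]].
det(H) = 12, tr(H) = -14.
det(H) > 0 and tr(H) < 0, so H is negative definite everywhere: concave.

concave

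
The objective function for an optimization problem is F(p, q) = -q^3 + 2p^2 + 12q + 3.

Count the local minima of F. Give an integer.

1

F separates as a function of p plus a function of q, so ∇F=0 decouples.
∂F/∂p = 4p = 0 at p ∈ {0}; ∂F/∂q = -3(q - 2)(q + 2) = 0 at q ∈ {-2, 2}.
The Hessian is diagonal: diag(F_pp, F_qq). Second derivatives: F_pp(0)=4; F_qq(-2)=12, F_qq(2)=-12.
Local minima occur where both diagonal entries positive: (0, -2). Count: 1.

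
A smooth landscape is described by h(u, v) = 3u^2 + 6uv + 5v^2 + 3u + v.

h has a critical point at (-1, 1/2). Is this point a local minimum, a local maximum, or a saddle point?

local minimum

The Hessian of h is constant: H = [[6, 6], [6, 10]].
det(H) = 6·10 − 6² = 24.
det(H) > 0 and tr(H) = 16 > 0, so H is positive definite and the point is a local minimum.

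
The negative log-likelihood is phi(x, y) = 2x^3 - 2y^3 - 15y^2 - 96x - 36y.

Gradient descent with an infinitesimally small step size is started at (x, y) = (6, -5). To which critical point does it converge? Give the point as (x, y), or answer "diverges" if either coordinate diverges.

(4, -3)

phi is separable, so gradient descent decouples: x follows -∂phi/∂x, y follows -∂phi/∂y.
∂phi/∂x = 6(x - 4)(x + 4); at x=6 this is 120, so x decreases.
∂phi/∂y = -6(y + 2)(y + 3); at y=-5 this is -36, so y increases.
x converges to its nearest critical value 4 (a local min of the x-part); y converges to -3. The iterate converges to (4, -3).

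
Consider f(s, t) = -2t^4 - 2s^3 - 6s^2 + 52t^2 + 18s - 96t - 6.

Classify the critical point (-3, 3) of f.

The mixed partial ∂²f/∂s∂t is 0, so the Hessian at any point is diag(f_ss, f_tt) = diag(-12(s + 1), 8(-3t^2 + 13)).
At (-3, 3): H = diag(24, -112).
The eigenvalues have opposite signs, so H is indefinite: a saddle point.

saddle point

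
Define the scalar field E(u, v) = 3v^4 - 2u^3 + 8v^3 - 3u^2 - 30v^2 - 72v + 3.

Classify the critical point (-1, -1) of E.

The mixed partial ∂²E/∂u∂v is 0, so the Hessian at any point is diag(E_uu, E_vv) = diag(-6(2u + 1), 12(3v^2 + 4v - 5)).
At (-1, -1): H = diag(6, -72).
The eigenvalues have opposite signs, so H is indefinite: a saddle point.

saddle point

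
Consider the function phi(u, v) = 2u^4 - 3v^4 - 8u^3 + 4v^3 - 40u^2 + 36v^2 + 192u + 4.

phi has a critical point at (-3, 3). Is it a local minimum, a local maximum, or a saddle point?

saddle point

The mixed partial ∂²phi/∂u∂v is 0, so the Hessian at any point is diag(phi_uu, phi_vv) = diag(8(3u^2 - 6u - 10), 12(-3v^2 + 2v + 6)).
At (-3, 3): H = diag(280, -180).
The eigenvalues have opposite signs, so H is indefinite: a saddle point.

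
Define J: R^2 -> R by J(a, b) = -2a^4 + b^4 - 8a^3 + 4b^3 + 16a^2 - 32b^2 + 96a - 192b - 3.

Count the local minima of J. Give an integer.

2

J separates as a function of a plus a function of b, so ∇J=0 decouples.
∂J/∂a = -8(a - 2)(a + 2)(a + 3) = 0 at a ∈ {-3, -2, 2}; ∂J/∂b = 4(b - 4)(b + 3)(b + 4) = 0 at b ∈ {-4, -3, 4}.
The Hessian is diagonal: diag(J_aa, J_bb). Second derivatives: J_aa(-3)=-40, J_aa(-2)=32, J_aa(2)=-160; J_bb(-4)=32, J_bb(-3)=-28, J_bb(4)=224.
Local minima occur where both diagonal entries positive: (-2, -4), (-2, 4). Count: 2.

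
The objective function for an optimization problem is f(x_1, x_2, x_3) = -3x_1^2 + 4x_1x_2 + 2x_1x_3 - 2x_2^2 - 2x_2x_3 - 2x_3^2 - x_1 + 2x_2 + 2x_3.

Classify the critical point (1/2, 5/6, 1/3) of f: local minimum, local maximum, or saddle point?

The Hessian is constant: H = [[-6, 4, 2], [4, -4, -2], [2, -2, -4]].
Leading principal minors: Δ₁ = -6, Δ₂ = 8, Δ₃ = -24.
The minors alternate sign starting negative (−, +, −), so H is negative definite: a local maximum.

local maximum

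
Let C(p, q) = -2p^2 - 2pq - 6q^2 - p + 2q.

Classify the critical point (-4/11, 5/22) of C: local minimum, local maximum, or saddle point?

The Hessian of C is constant: H = [[-4, -2], [-2, -12]].
det(H) = (-4)·(-12) − (-2)² = 44.
det(H) > 0 and tr(H) = -16 < 0, so H is negative definite and the point is a local maximum.

local maximum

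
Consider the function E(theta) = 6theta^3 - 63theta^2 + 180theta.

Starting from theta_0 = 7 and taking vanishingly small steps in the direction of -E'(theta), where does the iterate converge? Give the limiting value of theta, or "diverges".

5

E'(theta) = 18(theta - 5)(theta - 2), so E'(7) = 180.
Gradient descent moves in the -E' direction, i.e. theta is decreasing.
The nearest critical point in that direction is theta = 5, where E'' = 54 > 0 (a local minimum). The iterate converges there.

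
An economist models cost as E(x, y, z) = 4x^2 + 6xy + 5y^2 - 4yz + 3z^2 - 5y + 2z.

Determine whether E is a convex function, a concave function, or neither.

E is quadratic, so its Hessian is the constant matrix H = [[8, 6, 0], [6, 10, -4], [0, -4, 6]].
Leading principal minors: 8, 44, 136.
All positive ⇒ H ≻ 0 ⇒ convex.

convex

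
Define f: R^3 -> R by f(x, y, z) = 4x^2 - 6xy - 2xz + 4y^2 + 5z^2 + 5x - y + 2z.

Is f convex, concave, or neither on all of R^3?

convex

f is quadratic, so its Hessian is the constant matrix H = [[8, -6, -2], [-6, 8, 0], [-2, 0, 10]].
Leading principal minors: 8, 28, 248.
All positive ⇒ H ≻ 0 ⇒ convex.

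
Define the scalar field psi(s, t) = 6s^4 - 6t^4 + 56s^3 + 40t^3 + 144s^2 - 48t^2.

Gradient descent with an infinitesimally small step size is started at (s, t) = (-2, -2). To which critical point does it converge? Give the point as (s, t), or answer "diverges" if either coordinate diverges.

diverges

psi is separable, so gradient descent decouples: s follows -∂psi/∂s, t follows -∂psi/∂t.
∂psi/∂s = 24s(s + 3)(s + 4); at s=-2 this is -96, so s increases.
∂psi/∂t = -24t(t - 4)(t - 1); at t=-2 this is 864, so t decreases.
The t-coordinate has no critical point in that direction and runs off to infinity.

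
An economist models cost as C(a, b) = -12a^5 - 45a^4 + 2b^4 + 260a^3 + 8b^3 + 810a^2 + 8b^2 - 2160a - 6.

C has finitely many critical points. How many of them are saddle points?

C separates as a function of a plus a function of b, so ∇C=0 decouples.
∂C/∂a = -60(a - 3)(a - 1)(a + 3)(a + 4) = 0 at a ∈ {-4, -3, 1, 3}; ∂C/∂b = 8b(b + 1)(b + 2) = 0 at b ∈ {-2, -1, 0}.
The Hessian is diagonal: diag(C_aa, C_bb). Second derivatives: C_aa(-4)=2100, C_aa(-3)=-1440, C_aa(1)=2400, C_aa(3)=-5040; C_bb(-2)=16, C_bb(-1)=-8, C_bb(0)=16.
Saddle points occur where the two diagonal entries have opposite signs: (-4, -1), (-3, -2), (-3, 0), (1, -1), (3, -2), (3, 0). Count: 6.

6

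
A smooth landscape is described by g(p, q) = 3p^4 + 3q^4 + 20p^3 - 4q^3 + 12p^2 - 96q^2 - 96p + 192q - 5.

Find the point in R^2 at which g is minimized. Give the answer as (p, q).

g(p,q) separates as A(p) + B(q) − 5, so its minimum is min A + min B − 5.
A'(p) = 12(p - 1)(p + 2)(p + 4) vanishes at p ∈ {-4, -2, 1}; B'(q) = 12(q - 4)(q - 1)(q + 4) vanishes at q ∈ {-4, 1, 4}.
Local minima of A (where A''>0): A(-4)=64, A(1)=-61. Local minima of B: B(-4)=-1280, B(4)=-256.
So the global minimum of g is A(1) + B(-4) − 5 = -61 − 1280 − 5 = -1346, attained at (1, -4).

(1, -4)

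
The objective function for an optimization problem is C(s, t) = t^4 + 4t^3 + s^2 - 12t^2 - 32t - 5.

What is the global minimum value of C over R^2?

C(s,t) separates as P(s) + Q(t) − 5, so its minimum is min P + min Q − 5.
P'(s) = 2s vanishes at s ∈ {0}; Q'(t) = 4(t - 2)(t + 1)(t + 4) vanishes at t ∈ {-4, -1, 2}.
Local minima of P (where P''>0): P(0)=0. Local minima of Q: Q(-4)=-64, Q(2)=-64.
So the global minimum of C is P(0) + Q(-4) − 5 = 0 − 64 − 5 = -69, attained at (0, -4).

-69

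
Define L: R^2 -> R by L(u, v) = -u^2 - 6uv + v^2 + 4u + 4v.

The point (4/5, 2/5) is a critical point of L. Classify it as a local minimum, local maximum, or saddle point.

saddle point

The Hessian of L is constant: H = [[-2, -6], [-6, 2]].
det(H) = (-2)·2 − (-6)² = -40.
Since det(H) < 0, H is indefinite and the critical point is a saddle point.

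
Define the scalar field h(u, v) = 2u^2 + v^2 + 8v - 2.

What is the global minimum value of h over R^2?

-18

h(u,v) separates as P(u) + Q(v) − 2, so its minimum is min P + min Q − 2.
P'(u) = 4u vanishes at u ∈ {0}; Q'(v) = 2v + 8 vanishes at v ∈ {-4}.
Local minima of P (where P''>0): P(0)=0. Local minima of Q: Q(-4)=-16.
So the global minimum of h is P(0) + Q(-4) − 2 = 0 − 16 − 2 = -18, attained at (0, -4).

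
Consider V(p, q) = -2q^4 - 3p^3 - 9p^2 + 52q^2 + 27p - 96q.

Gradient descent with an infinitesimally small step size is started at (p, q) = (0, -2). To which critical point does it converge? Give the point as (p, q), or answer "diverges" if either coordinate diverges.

V is separable, so gradient descent decouples: p follows -∂V/∂p, q follows -∂V/∂q.
∂V/∂p = -9(p - 1)(p + 3); at p=0 this is 27, so p decreases.
∂V/∂q = -8(q - 3)(q - 1)(q + 4); at q=-2 this is -240, so q increases.
p converges to its nearest critical value -3 (a local min of the p-part); q converges to 1. The iterate converges to (-3, 1).

(-3, 1)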